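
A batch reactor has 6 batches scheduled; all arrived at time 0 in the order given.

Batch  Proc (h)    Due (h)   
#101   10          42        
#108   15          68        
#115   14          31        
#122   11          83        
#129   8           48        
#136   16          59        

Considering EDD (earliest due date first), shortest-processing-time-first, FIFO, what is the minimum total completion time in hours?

EDD (increasing due date): #115 #101 #129 #136 #108 #122.
#115: 0→14
#101: 14→24
#129: 24→32
#136: 32→48
#108: 48→63
#122: 63→74
Sum = 14+24+32+48+63+74 = 255.
SPT (increasing processing time): #129 #101 #122 #115 #108 #136.
#129: 0→8
#101: 8→18
#122: 18→29
#115: 29→43
#108: 43→58
#136: 58→74
Sum = 8+18+29+43+58+74 = 230.
FIFO (arrival order): #101 #108 #115 #122 #129 #136.
#101: 0→10
#108: 10→25
#115: 25→39
#122: 39→50
#129: 50→58
#136: 58→74
Sum = 10+25+39+50+58+74 = 256.
EDD 255, SPT 230, FIFO 256 → minimum 230.

230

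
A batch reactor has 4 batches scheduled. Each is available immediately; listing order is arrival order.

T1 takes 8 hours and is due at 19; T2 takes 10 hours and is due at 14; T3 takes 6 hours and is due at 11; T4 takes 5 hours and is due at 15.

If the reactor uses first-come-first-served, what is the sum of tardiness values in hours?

FIFO (arrival order): T1 T2 T3 T4.
T1: 0→8, due 19, tardiness 0
T2: 8→18, due 14, tardiness 4
T3: 18→24, due 11, tardiness 13
T4: 24→29, due 15, tardiness 14
Sum = 0+4+13+14 = 31.

31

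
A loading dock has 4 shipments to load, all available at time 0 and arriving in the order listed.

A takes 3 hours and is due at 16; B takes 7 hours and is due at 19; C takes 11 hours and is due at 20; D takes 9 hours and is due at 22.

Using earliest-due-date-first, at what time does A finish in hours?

3

EDD (increasing due date): A B C D.
A: 0→3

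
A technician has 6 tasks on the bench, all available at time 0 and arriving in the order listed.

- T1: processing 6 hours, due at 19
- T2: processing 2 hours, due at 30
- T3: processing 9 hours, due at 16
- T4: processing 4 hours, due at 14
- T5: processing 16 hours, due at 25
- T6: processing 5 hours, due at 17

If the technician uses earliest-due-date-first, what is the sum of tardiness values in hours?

EDD (increasing due date): T4 T3 T6 T1 T5 T2.
T4: 0→4, due 14, tardiness 0
T3: 4→13, due 16, tardiness 0
T6: 13→18, due 17, tardiness 1
T1: 18→24, due 19, tardiness 5
T5: 24→40, due 25, tardiness 15
T2: 40→42, due 30, tardiness 12
Sum = 0+0+1+5+15+12 = 33.

33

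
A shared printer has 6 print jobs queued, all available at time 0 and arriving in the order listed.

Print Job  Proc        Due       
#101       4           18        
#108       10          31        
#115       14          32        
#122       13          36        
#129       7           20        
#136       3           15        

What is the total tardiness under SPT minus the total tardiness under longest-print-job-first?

SPT (increasing processing time): #136 #101 #129 #108 #122 #115.
#136: 0→3, due 15, tardiness 0
#101: 3→7, due 18, tardiness 0
#129: 7→14, due 20, tardiness 0
#108: 14→24, due 31, tardiness 0
#122: 24→37, due 36, tardiness 1
#115: 37→51, due 32, tardiness 19
Sum = 0+0+0+0+1+19 = 20.
LPT (decreasing processing time): #115 #122 #108 #129 #101 #136.
#115: 0→14, due 32, tardiness 0
#122: 14→27, due 36, tardiness 0
#108: 27→37, due 31, tardiness 6
#129: 37→44, due 20, tardiness 24
#101: 44→48, due 18, tardiness 30
#136: 48→51, due 15, tardiness 36
Sum = 0+0+6+24+30+36 = 96.
Difference = 20 − 96 = -76.

-76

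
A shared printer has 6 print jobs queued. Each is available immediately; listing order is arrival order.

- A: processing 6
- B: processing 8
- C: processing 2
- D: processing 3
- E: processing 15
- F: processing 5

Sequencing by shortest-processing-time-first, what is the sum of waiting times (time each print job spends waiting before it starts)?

57

SPT (increasing processing time): C D F A B E.
C: waits 0, runs 0→2
D: waits 2, runs 2→5
F: waits 5, runs 5→10
A: waits 10, runs 10→16
B: waits 16, runs 16→24
E: waits 24, runs 24→39
Sum = 0+2+5+10+16+24 = 57.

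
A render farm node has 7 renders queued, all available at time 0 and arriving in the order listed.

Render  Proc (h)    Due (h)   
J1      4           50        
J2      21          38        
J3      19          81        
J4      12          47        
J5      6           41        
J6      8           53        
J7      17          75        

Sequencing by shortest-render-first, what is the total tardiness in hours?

49

SPT (increasing processing time): J1 J5 J6 J4 J7 J3 J2.
J1: 0→4, due 50, tardiness 0
J5: 4→10, due 41, tardiness 0
J6: 10→18, due 53, tardiness 0
J4: 18→30, due 47, tardiness 0
J7: 30→47, due 75, tardiness 0
J3: 47→66, due 81, tardiness 0
J2: 66→87, due 38, tardiness 49
Sum = 0+0+0+0+0+0+49 = 49.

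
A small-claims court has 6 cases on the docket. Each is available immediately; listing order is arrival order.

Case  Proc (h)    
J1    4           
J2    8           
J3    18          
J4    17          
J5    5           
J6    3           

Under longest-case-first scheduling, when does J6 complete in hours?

LPT (decreasing processing time): J3 J4 J2 J5 J1 J6.
J3: 0→18
J4: 18→35
J2: 35→43
J5: 43→48
J1: 48→52
J6: 52→55

55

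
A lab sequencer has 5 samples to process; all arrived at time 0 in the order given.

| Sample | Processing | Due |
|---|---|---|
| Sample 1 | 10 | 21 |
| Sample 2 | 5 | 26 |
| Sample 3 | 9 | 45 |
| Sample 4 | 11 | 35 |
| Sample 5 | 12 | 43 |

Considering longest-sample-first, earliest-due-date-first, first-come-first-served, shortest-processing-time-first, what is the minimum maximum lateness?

2

LPT (decreasing processing time): Sample 5 Sample 4 Sample 1 Sample 3 Sample 2.
Sample 5: 0→12, due 43, lateness -31
Sample 4: 12→23, due 35, lateness -12
Sample 1: 23→33, due 21, lateness 12
Sample 3: 33→42, due 45, lateness -3
Sample 2: 42→47, due 26, lateness 21
Maximum = 21.
EDD (increasing due date): Sample 1 Sample 2 Sample 4 Sample 5 Sample 3.
Sample 1: 0→10, due 21, lateness -11
Sample 2: 10→15, due 26, lateness -11
Sample 4: 15→26, due 35, lateness -9
Sample 5: 26→38, due 43, lateness -5
Sample 3: 38→47, due 45, lateness 2
Maximum = 2.
FIFO (arrival order): Sample 1 Sample 2 Sample 3 Sample 4 Sample 5.
Sample 1: 0→10, due 21, lateness -11
Sample 2: 10→15, due 26, lateness -11
Sample 3: 15→24, due 45, lateness -21
Sample 4: 24→35, due 35, lateness 0
Sample 5: 35→47, due 43, lateness 4
Maximum = 4.
SPT (increasing processing time): Sample 2 Sample 3 Sample 1 Sample 4 Sample 5.
Sample 2: 0→5, due 26, lateness -21
Sample 3: 5→14, due 45, lateness -31
Sample 1: 14→24, due 21, lateness 3
Sample 4: 24→35, due 35, lateness 0
Sample 5: 35→47, due 43, lateness 4
Maximum = 4.
LPT 21, EDD 2, FIFO 4, SPT 4 → minimum 2.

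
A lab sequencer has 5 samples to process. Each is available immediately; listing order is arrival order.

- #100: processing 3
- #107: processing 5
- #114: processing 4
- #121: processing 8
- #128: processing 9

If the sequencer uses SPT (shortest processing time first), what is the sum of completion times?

71

SPT (increasing processing time): #100 #114 #107 #121 #128.
#100: 0→3
#114: 3→7
#107: 7→12
#121: 12→20
#128: 20→29
Sum = 3+7+12+20+29 = 71.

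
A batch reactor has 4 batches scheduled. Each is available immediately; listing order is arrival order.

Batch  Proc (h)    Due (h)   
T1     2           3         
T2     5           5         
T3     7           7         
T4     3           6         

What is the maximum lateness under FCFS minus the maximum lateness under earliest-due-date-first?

FIFO (arrival order): T1 T2 T3 T4.
T1: 0→2, due 3, lateness -1
T2: 2→7, due 5, lateness 2
T3: 7→14, due 7, lateness 7
T4: 14→17, due 6, lateness 11
Maximum = 11.
EDD (increasing due date): T1 T2 T4 T3.
T1: 0→2, due 3, lateness -1
T2: 2→7, due 5, lateness 2
T4: 7→10, due 6, lateness 4
T3: 10→17, due 7, lateness 10
Maximum = 10.
Difference = 11 − 10 = 1.

1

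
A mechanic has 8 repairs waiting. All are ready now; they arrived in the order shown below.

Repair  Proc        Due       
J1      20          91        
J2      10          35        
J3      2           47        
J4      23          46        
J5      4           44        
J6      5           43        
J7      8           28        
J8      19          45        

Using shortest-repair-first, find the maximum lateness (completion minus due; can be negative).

45

SPT (increasing processing time): J3 J5 J6 J7 J2 J8 J1 J4.
J3: 0→2, due 47, lateness -45
J5: 2→6, due 44, lateness -38
J6: 6→11, due 43, lateness -32
J7: 11→19, due 28, lateness -9
J2: 19→29, due 35, lateness -6
J8: 29→48, due 45, lateness 3
J1: 48→68, due 91, lateness -23
J4: 68→91, due 46, lateness 45
Maximum = 45.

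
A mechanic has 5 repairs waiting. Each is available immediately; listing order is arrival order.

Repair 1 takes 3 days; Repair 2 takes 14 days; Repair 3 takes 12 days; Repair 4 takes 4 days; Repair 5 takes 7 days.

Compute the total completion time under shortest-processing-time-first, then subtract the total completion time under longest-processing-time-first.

-60

SPT (increasing processing time): Repair 1 Repair 4 Repair 5 Repair 3 Repair 2.
Repair 1: 0→3
Repair 4: 3→7
Repair 5: 7→14
Repair 3: 14→26
Repair 2: 26→40
Sum = 3+7+14+26+40 = 90.
LPT (decreasing processing time): Repair 2 Repair 3 Repair 5 Repair 4 Repair 1.
Repair 2: 0→14
Repair 3: 14→26
Repair 5: 26→33
Repair 4: 33→37
Repair 1: 37→40
Sum = 14+26+33+37+40 = 150.
Difference = 90 − 150 = -60.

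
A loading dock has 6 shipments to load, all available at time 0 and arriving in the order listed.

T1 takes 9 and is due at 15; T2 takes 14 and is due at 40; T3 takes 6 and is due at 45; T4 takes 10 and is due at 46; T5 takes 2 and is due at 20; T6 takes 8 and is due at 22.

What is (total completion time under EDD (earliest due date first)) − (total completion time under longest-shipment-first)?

EDD (increasing due date): T1 T5 T6 T2 T3 T4.
T1: 0→9
T5: 9→11
T6: 11→19
T2: 19→33
T3: 33→39
T4: 39→49
Sum = 9+11+19+33+39+49 = 160.
LPT (decreasing processing time): T2 T4 T1 T6 T3 T5.
T2: 0→14
T4: 14→24
T1: 24→33
T6: 33→41
T3: 41→47
T5: 47→49
Sum = 14+24+33+41+47+49 = 208.
Difference = 160 − 208 = -48.

-48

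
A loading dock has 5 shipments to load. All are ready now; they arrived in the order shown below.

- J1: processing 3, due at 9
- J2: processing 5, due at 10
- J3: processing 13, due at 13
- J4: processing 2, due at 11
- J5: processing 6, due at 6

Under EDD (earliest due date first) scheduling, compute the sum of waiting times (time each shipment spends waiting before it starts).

EDD (increasing due date): J5 J1 J2 J4 J3.
J5: waits 0, runs 0→6
J1: waits 6, runs 6→9
J2: waits 9, runs 9→14
J4: waits 14, runs 14→16
J3: waits 16, runs 16→29
Sum = 0+6+9+14+16 = 45.

45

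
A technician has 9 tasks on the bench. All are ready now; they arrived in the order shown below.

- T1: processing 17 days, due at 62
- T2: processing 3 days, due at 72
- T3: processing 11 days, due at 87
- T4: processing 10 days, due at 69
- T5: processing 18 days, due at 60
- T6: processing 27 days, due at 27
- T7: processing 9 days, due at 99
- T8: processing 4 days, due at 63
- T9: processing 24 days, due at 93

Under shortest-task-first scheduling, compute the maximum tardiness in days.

96

SPT (increasing processing time): T2 T8 T7 T4 T3 T1 T5 T9 T6.
T2: 0→3, due 72, tardiness 0
T8: 3→7, due 63, tardiness 0
T7: 7→16, due 99, tardiness 0
T4: 16→26, due 69, tardiness 0
T3: 26→37, due 87, tardiness 0
T1: 37→54, due 62, tardiness 0
T5: 54→72, due 60, tardiness 12
T9: 72→96, due 93, tardiness 3
T6: 96→123, due 27, tardiness 96
Maximum = 96.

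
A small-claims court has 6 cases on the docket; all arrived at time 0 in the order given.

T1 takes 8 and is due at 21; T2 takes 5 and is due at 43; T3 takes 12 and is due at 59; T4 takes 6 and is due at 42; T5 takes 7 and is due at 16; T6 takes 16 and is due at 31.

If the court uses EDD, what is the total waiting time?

EDD (increasing due date): T5 T1 T6 T4 T2 T3.
T5: waits 0, runs 0→7
T1: waits 7, runs 7→15
T6: waits 15, runs 15→31
T4: waits 31, runs 31→37
T2: waits 37, runs 37→42
T3: waits 42, runs 42→54
Sum = 0+7+15+31+37+42 = 132.

132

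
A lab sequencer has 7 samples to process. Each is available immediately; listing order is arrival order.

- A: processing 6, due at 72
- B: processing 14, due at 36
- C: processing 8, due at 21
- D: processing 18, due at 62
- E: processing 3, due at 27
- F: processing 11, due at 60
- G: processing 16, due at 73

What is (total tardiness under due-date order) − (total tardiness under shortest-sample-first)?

-17

EDD (increasing due date): C E B F D A G.
C: 0→8, due 21, tardiness 0
E: 8→11, due 27, tardiness 0
B: 11→25, due 36, tardiness 0
F: 25→36, due 60, tardiness 0
D: 36→54, due 62, tardiness 0
A: 54→60, due 72, tardiness 0
G: 60→76, due 73, tardiness 3
Sum = 0+0+0+0+0+0+3 = 3.
SPT (increasing processing time): E A C F B G D.
E: 0→3, due 27, tardiness 0
A: 3→9, due 72, tardiness 0
C: 9→17, due 21, tardiness 0
F: 17→28, due 60, tardiness 0
B: 28→42, due 36, tardiness 6
G: 42→58, due 73, tardiness 0
D: 58→76, due 62, tardiness 14
Sum = 0+0+0+0+6+0+14 = 20.
Difference = 3 − 20 = -17.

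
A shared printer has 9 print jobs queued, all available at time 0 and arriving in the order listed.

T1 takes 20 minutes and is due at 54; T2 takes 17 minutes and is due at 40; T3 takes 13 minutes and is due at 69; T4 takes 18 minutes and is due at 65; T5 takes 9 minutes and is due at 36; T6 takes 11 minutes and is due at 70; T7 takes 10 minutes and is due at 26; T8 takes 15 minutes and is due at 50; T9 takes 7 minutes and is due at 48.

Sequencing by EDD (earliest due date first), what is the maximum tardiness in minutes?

EDD (increasing due date): T7 T5 T2 T9 T8 T1 T4 T3 T6.
T7: 0→10, due 26, tardiness 0
T5: 10→19, due 36, tardiness 0
T2: 19→36, due 40, tardiness 0
T9: 36→43, due 48, tardiness 0
T8: 43→58, due 50, tardiness 8
T1: 58→78, due 54, tardiness 24
T4: 78→96, due 65, tardiness 31
T3: 96→109, due 69, tardiness 40
T6: 109→120, due 70, tardiness 50
Maximum = 50.

50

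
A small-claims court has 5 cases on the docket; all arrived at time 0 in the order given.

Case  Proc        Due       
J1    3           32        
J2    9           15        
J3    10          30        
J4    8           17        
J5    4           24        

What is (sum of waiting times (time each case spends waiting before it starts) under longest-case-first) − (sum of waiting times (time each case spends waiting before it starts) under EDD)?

9

LPT (decreasing processing time): J3 J2 J4 J5 J1.
J3: waits 0, runs 0→10
J2: waits 10, runs 10→19
J4: waits 19, runs 19→27
J5: waits 27, runs 27→31
J1: waits 31, runs 31→34
Sum = 0+10+19+27+31 = 87.
EDD (increasing due date): J2 J4 J5 J3 J1.
J2: waits 0, runs 0→9
J4: waits 9, runs 9→17
J5: waits 17, runs 17→21
J3: waits 21, runs 21→31
J1: waits 31, runs 31→34
Sum = 0+9+17+21+31 = 78.
Difference = 87 − 78 = 9.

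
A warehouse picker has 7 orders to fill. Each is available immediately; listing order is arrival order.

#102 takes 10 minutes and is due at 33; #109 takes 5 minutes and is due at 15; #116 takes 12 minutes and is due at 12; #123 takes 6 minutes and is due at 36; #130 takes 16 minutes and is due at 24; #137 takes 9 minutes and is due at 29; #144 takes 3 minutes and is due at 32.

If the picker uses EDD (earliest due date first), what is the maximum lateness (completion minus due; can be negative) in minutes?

25

EDD (increasing due date): #116 #109 #130 #137 #144 #102 #123.
#116: 0→12, due 12, lateness 0
#109: 12→17, due 15, lateness 2
#130: 17→33, due 24, lateness 9
#137: 33→42, due 29, lateness 13
#144: 42→45, due 32, lateness 13
#102: 45→55, due 33, lateness 22
#123: 55→61, due 36, lateness 25
Maximum = 25.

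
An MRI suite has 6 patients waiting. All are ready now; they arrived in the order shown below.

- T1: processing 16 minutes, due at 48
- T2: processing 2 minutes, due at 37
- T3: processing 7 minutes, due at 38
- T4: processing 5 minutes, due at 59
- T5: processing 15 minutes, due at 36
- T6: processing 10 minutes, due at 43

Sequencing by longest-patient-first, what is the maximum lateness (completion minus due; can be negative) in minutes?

18

LPT (decreasing processing time): T1 T5 T6 T3 T4 T2.
T1: 0→16, due 48, lateness -32
T5: 16→31, due 36, lateness -5
T6: 31→41, due 43, lateness -2
T3: 41→48, due 38, lateness 10
T4: 48→53, due 59, lateness -6
T2: 53→55, due 37, lateness 18
Maximum = 18.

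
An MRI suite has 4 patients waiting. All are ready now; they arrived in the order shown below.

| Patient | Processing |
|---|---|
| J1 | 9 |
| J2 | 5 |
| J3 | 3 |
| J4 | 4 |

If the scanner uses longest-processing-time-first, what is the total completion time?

LPT (decreasing processing time): J1 J2 J4 J3.
J1: 0→9
J2: 9→14
J4: 14→18
J3: 18→21
Sum = 9+14+18+21 = 62.

62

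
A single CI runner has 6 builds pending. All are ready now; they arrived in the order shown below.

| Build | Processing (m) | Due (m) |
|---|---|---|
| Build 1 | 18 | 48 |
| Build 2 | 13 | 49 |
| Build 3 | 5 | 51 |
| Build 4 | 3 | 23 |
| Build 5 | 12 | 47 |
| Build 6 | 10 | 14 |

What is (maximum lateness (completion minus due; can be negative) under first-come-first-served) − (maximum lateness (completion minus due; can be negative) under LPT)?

8

FIFO (arrival order): Build 1 Build 2 Build 3 Build 4 Build 5 Build 6.
Build 1: 0→18, due 48, lateness -30
Build 2: 18→31, due 49, lateness -18
Build 3: 31→36, due 51, lateness -15
Build 4: 36→39, due 23, lateness 16
Build 5: 39→51, due 47, lateness 4
Build 6: 51→61, due 14, lateness 47
Maximum = 47.
LPT (decreasing processing time): Build 1 Build 2 Build 5 Build 6 Build 3 Build 4.
Build 1: 0→18, due 48, lateness -30
Build 2: 18→31, due 49, lateness -18
Build 5: 31→43, due 47, lateness -4
Build 6: 43→53, due 14, lateness 39
Build 3: 53→58, due 51, lateness 7
Build 4: 58→61, due 23, lateness 38
Maximum = 39.
Difference = 47 − 39 = 8.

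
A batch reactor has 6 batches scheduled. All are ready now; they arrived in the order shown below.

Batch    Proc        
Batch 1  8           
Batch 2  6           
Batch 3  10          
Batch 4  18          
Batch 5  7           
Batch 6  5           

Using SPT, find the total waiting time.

SPT (increasing processing time): Batch 6 Batch 2 Batch 5 Batch 1 Batch 3 Batch 4.
Batch 6: waits 0, runs 0→5
Batch 2: waits 5, runs 5→11
Batch 5: waits 11, runs 11→18
Batch 1: waits 18, runs 18→26
Batch 3: waits 26, runs 26→36
Batch 4: waits 36, runs 36→54
Sum = 0+5+11+18+26+36 = 96.

96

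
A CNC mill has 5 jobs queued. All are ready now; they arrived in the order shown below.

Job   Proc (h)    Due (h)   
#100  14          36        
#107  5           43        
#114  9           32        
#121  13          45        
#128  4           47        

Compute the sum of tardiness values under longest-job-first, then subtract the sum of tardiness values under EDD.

4

LPT (decreasing processing time): #100 #121 #114 #107 #128.
#100: 0→14, due 36, tardiness 0
#121: 14→27, due 45, tardiness 0
#114: 27→36, due 32, tardiness 4
#107: 36→41, due 43, tardiness 0
#128: 41→45, due 47, tardiness 0
Sum = 0+0+4+0+0 = 4.
EDD (increasing due date): #114 #100 #107 #121 #128.
#114: 0→9, due 32, tardiness 0
#100: 9→23, due 36, tardiness 0
#107: 23→28, due 43, tardiness 0
#121: 28→41, due 45, tardiness 0
#128: 41→45, due 47, tardiness 0
Sum = 0+0+0+0+0 = 0.
Difference = 4 − 0 = 4.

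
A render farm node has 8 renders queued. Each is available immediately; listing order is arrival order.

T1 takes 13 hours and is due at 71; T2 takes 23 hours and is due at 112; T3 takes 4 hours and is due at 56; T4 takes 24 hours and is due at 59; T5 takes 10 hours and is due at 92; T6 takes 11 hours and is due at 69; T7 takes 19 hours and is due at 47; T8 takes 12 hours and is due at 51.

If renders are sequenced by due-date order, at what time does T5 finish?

93

EDD (increasing due date): T7 T8 T3 T4 T6 T1 T5 T2.
T7: 0→19
T8: 19→31
T3: 31→35
T4: 35→59
T6: 59→70
T1: 70→83
T5: 83→93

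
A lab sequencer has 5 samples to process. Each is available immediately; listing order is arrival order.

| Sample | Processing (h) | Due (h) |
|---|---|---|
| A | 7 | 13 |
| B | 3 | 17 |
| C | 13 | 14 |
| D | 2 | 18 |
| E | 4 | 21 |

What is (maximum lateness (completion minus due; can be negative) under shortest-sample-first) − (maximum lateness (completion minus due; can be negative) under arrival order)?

SPT (increasing processing time): D B E A C.
D: 0→2, due 18, lateness -16
B: 2→5, due 17, lateness -12
E: 5→9, due 21, lateness -12
A: 9→16, due 13, lateness 3
C: 16→29, due 14, lateness 15
Maximum = 15.
FIFO (arrival order): A B C D E.
A: 0→7, due 13, lateness -6
B: 7→10, due 17, lateness -7
C: 10→23, due 14, lateness 9
D: 23→25, due 18, lateness 7
E: 25→29, due 21, lateness 8
Maximum = 9.
Difference = 15 − 9 = 6.

6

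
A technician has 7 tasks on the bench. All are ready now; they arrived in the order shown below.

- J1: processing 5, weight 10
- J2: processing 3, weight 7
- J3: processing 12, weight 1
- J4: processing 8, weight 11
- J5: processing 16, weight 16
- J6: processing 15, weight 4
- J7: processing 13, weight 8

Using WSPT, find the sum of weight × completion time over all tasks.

WSPT (decreasing weight/processing-time ratio): J2 J1 J4 J5 J7 J6 J3.
J2: finishes 3, weight 7, w·C = 21
J1: finishes 8, weight 10, w·C = 80
J4: finishes 16, weight 11, w·C = 176
J5: finishes 32, weight 16, w·C = 512
J7: finishes 45, weight 8, w·C = 360
J6: finishes 60, weight 4, w·C = 240
J3: finishes 72, weight 1, w·C = 72
Sum = 21+80+176+512+360+240+72 = 1461.

1461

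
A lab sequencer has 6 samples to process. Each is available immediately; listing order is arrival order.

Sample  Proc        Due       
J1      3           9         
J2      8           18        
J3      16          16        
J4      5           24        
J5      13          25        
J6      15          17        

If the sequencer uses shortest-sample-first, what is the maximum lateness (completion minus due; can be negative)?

SPT (increasing processing time): J1 J4 J2 J5 J6 J3.
J1: 0→3, due 9, lateness -6
J4: 3→8, due 24, lateness -16
J2: 8→16, due 18, lateness -2
J5: 16→29, due 25, lateness 4
J6: 29→44, due 17, lateness 27
J3: 44→60, due 16, lateness 44
Maximum = 44.

44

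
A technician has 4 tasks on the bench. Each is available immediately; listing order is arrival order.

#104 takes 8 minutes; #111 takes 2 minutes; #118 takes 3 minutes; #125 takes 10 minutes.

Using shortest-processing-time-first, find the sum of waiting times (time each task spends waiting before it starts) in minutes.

20

SPT (increasing processing time): #111 #118 #104 #125.
#111: waits 0, runs 0→2
#118: waits 2, runs 2→5
#104: waits 5, runs 5→13
#125: waits 13, runs 13→23
Sum = 0+2+5+13 = 20.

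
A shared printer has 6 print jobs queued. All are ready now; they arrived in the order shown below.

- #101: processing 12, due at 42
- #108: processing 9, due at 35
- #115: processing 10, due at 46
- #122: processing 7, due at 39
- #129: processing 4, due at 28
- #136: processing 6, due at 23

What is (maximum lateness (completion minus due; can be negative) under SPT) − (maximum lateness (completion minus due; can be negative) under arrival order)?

-19

SPT (increasing processing time): #129 #136 #122 #108 #115 #101.
#129: 0→4, due 28, lateness -24
#136: 4→10, due 23, lateness -13
#122: 10→17, due 39, lateness -22
#108: 17→26, due 35, lateness -9
#115: 26→36, due 46, lateness -10
#101: 36→48, due 42, lateness 6
Maximum = 6.
FIFO (arrival order): #101 #108 #115 #122 #129 #136.
#101: 0→12, due 42, lateness -30
#108: 12→21, due 35, lateness -14
#115: 21→31, due 46, lateness -15
#122: 31→38, due 39, lateness -1
#129: 38→42, due 28, lateness 14
#136: 42→48, due 23, lateness 25
Maximum = 25.
Difference = 6 − 25 = -19.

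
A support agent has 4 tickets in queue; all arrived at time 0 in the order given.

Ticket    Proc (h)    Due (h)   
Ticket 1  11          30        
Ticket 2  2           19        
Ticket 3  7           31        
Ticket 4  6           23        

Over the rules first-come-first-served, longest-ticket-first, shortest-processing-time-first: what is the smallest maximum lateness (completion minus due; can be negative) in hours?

-4

FIFO (arrival order): Ticket 1 Ticket 2 Ticket 3 Ticket 4.
Ticket 1: 0→11, due 30, lateness -19
Ticket 2: 11→13, due 19, lateness -6
Ticket 3: 13→20, due 31, lateness -11
Ticket 4: 20→26, due 23, lateness 3
Maximum = 3.
LPT (decreasing processing time): Ticket 1 Ticket 3 Ticket 4 Ticket 2.
Ticket 1: 0→11, due 30, lateness -19
Ticket 3: 11→18, due 31, lateness -13
Ticket 4: 18→24, due 23, lateness 1
Ticket 2: 24→26, due 19, lateness 7
Maximum = 7.
SPT (increasing processing time): Ticket 2 Ticket 4 Ticket 3 Ticket 1.
Ticket 2: 0→2, due 19, lateness -17
Ticket 4: 2→8, due 23, lateness -15
Ticket 3: 8→15, due 31, lateness -16
Ticket 1: 15→26, due 30, lateness -4
Maximum = -4.
FIFO 3, LPT 7, SPT -4 → minimum -4.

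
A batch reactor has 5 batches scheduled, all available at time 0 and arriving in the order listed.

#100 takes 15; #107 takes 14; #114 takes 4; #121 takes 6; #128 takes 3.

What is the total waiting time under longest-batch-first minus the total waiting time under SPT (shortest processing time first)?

LPT (decreasing processing time): #100 #107 #121 #114 #128.
#100: waits 0, runs 0→15
#107: waits 15, runs 15→29
#121: waits 29, runs 29→35
#114: waits 35, runs 35→39
#128: waits 39, runs 39→42
Sum = 0+15+29+35+39 = 118.
SPT (increasing processing time): #128 #114 #121 #107 #100.
#128: waits 0, runs 0→3
#114: waits 3, runs 3→7
#121: waits 7, runs 7→13
#107: waits 13, runs 13→27
#100: waits 27, runs 27→42
Sum = 0+3+7+13+27 = 50.
Difference = 118 − 50 = 68.

68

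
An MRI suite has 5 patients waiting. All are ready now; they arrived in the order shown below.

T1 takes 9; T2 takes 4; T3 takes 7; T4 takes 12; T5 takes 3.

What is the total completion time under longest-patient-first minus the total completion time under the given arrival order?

19

LPT (decreasing processing time): T4 T1 T3 T2 T5.
T4: 0→12
T1: 12→21
T3: 21→28
T2: 28→32
T5: 32→35
Sum = 12+21+28+32+35 = 128.
FIFO (arrival order): T1 T2 T3 T4 T5.
T1: 0→9
T2: 9→13
T3: 13→20
T4: 20→32
T5: 32→35
Sum = 9+13+20+32+35 = 109.
Difference = 128 − 109 = 19.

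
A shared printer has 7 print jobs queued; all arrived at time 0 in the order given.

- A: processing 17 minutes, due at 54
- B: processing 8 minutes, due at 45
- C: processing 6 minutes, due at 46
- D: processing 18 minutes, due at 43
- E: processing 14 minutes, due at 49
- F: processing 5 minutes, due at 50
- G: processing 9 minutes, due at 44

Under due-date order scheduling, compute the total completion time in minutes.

EDD (increasing due date): D G B C E F A.
D: 0→18
G: 18→27
B: 27→35
C: 35→41
E: 41→55
F: 55→60
A: 60→77
Sum = 18+27+35+41+55+60+77 = 313.

313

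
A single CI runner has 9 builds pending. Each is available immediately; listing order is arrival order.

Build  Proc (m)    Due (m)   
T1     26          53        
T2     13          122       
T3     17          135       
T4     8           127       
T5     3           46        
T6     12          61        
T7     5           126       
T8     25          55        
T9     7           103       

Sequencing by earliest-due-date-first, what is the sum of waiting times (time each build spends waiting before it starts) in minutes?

501

EDD (increasing due date): T5 T1 T8 T6 T9 T2 T7 T4 T3.
T5: waits 0, runs 0→3
T1: waits 3, runs 3→29
T8: waits 29, runs 29→54
T6: waits 54, runs 54→66
T9: waits 66, runs 66→73
T2: waits 73, runs 73→86
T7: waits 86, runs 86→91
T4: waits 91, runs 91→99
T3: waits 99, runs 99→116
Sum = 0+3+29+54+66+73+86+91+99 = 501.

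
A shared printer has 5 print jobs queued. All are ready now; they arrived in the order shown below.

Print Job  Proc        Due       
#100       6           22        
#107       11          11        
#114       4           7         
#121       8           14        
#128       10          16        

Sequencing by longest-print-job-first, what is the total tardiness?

LPT (decreasing processing time): #107 #128 #121 #100 #114.
#107: 0→11, due 11, tardiness 0
#128: 11→21, due 16, tardiness 5
#121: 21→29, due 14, tardiness 15
#100: 29→35, due 22, tardiness 13
#114: 35→39, due 7, tardiness 32
Sum = 0+5+15+13+32 = 65.

65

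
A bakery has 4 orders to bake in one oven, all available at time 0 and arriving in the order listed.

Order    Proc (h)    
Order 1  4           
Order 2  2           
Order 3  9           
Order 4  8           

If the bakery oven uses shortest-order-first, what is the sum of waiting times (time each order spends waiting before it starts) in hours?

22

SPT (increasing processing time): Order 2 Order 1 Order 4 Order 3.
Order 2: waits 0, runs 0→2
Order 1: waits 2, runs 2→6
Order 4: waits 6, runs 6→14
Order 3: waits 14, runs 14→23
Sum = 0+2+6+14 = 22.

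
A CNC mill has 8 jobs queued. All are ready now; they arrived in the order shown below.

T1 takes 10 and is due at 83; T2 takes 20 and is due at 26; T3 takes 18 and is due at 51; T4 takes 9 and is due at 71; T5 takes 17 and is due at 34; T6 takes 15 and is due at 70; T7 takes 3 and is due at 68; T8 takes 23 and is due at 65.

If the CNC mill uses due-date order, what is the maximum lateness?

34

EDD (increasing due date): T2 T5 T3 T8 T7 T6 T4 T1.
T2: 0→20, due 26, lateness -6
T5: 20→37, due 34, lateness 3
T3: 37→55, due 51, lateness 4
T8: 55→78, due 65, lateness 13
T7: 78→81, due 68, lateness 13
T6: 81→96, due 70, lateness 26
T4: 96→105, due 71, lateness 34
T1: 105→115, due 83, lateness 32
Maximum = 34.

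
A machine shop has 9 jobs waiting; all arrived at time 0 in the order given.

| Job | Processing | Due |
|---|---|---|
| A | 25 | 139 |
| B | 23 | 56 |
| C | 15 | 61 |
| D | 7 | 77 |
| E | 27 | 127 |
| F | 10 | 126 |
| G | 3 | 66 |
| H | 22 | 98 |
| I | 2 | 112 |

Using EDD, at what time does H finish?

EDD (increasing due date): B C G D H I F E A.
B: 0→23
C: 23→38
G: 38→41
D: 41→48
H: 48→70

70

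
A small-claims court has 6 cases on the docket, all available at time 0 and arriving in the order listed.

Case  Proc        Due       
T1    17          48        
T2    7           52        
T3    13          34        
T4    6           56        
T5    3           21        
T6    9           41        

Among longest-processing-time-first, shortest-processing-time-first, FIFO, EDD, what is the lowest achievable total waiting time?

LPT (decreasing processing time): T1 T3 T6 T2 T4 T5.
T1: waits 0, runs 0→17
T3: waits 17, runs 17→30
T6: waits 30, runs 30→39
T2: waits 39, runs 39→46
T4: waits 46, runs 46→52
T5: waits 52, runs 52→55
Sum = 0+17+30+39+46+52 = 184.
SPT (increasing processing time): T5 T4 T2 T6 T3 T1.
T5: waits 0, runs 0→3
T4: waits 3, runs 3→9
T2: waits 9, runs 9→16
T6: waits 16, runs 16→25
T3: waits 25, runs 25→38
T1: waits 38, runs 38→55
Sum = 0+3+9+16+25+38 = 91.
FIFO (arrival order): T1 T2 T3 T4 T5 T6.
T1: waits 0, runs 0→17
T2: waits 17, runs 17→24
T3: waits 24, runs 24→37
T4: waits 37, runs 37→43
T5: waits 43, runs 43→46
T6: waits 46, runs 46→55
Sum = 0+17+24+37+43+46 = 167.
EDD (increasing due date): T5 T3 T6 T1 T2 T4.
T5: waits 0, runs 0→3
T3: waits 3, runs 3→16
T6: waits 16, runs 16→25
T1: waits 25, runs 25→42
T2: waits 42, runs 42→49
T4: waits 49, runs 49→55
Sum = 0+3+16+25+42+49 = 135.
LPT 184, SPT 91, FIFO 167, EDD 135 → minimum 91.

91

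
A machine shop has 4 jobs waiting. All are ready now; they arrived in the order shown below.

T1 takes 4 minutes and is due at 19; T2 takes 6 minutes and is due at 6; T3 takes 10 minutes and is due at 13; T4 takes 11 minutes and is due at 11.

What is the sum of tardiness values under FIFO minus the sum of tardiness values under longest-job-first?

-10

FIFO (arrival order): T1 T2 T3 T4.
T1: 0→4, due 19, tardiness 0
T2: 4→10, due 6, tardiness 4
T3: 10→20, due 13, tardiness 7
T4: 20→31, due 11, tardiness 20
Sum = 0+4+7+20 = 31.
LPT (decreasing processing time): T4 T3 T2 T1.
T4: 0→11, due 11, tardiness 0
T3: 11→21, due 13, tardiness 8
T2: 21→27, due 6, tardiness 21
T1: 27→31, due 19, tardiness 12
Sum = 0+8+21+12 = 41.
Difference = 31 − 41 = -10.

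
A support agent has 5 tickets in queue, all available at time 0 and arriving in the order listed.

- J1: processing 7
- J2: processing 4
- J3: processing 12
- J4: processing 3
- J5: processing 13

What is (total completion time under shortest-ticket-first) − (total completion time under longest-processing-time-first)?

-56

SPT (increasing processing time): J4 J2 J1 J3 J5.
J4: 0→3
J2: 3→7
J1: 7→14
J3: 14→26
J5: 26→39
Sum = 3+7+14+26+39 = 89.
LPT (decreasing processing time): J5 J3 J1 J2 J4.
J5: 0→13
J3: 13→25
J1: 25→32
J2: 32→36
J4: 36→39
Sum = 13+25+32+36+39 = 145.
Difference = 89 − 145 = -56.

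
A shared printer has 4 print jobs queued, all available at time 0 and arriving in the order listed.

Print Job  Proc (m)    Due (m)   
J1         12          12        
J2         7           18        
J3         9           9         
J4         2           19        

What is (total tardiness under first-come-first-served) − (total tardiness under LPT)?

FIFO (arrival order): J1 J2 J3 J4.
J1: 0→12, due 12, tardiness 0
J2: 12→19, due 18, tardiness 1
J3: 19→28, due 9, tardiness 19
J4: 28→30, due 19, tardiness 11
Sum = 0+1+19+11 = 31.
LPT (decreasing processing time): J1 J3 J2 J4.
J1: 0→12, due 12, tardiness 0
J3: 12→21, due 9, tardiness 12
J2: 21→28, due 18, tardiness 10
J4: 28→30, due 19, tardiness 11
Sum = 0+12+10+11 = 33.
Difference = 31 − 33 = -2.

-2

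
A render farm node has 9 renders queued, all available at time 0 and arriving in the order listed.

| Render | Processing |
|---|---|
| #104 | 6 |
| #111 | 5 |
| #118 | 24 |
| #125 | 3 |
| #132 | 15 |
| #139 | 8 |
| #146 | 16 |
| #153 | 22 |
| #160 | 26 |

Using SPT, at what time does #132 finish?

SPT (increasing processing time): #125 #111 #104 #139 #132 #146 #153 #118 #160.
#125: 0→3
#111: 3→8
#104: 8→14
#139: 14→22
#132: 22→37

37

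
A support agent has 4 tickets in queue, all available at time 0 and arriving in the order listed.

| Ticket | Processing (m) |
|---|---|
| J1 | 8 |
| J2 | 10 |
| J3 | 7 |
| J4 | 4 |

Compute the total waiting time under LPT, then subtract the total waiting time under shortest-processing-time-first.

LPT (decreasing processing time): J2 J1 J3 J4.
J2: waits 0, runs 0→10
J1: waits 10, runs 10→18
J3: waits 18, runs 18→25
J4: waits 25, runs 25→29
Sum = 0+10+18+25 = 53.
SPT (increasing processing time): J4 J3 J1 J2.
J4: waits 0, runs 0→4
J3: waits 4, runs 4→11
J1: waits 11, runs 11→19
J2: waits 19, runs 19→29
Sum = 0+4+11+19 = 34.
Difference = 53 − 34 = 19.

19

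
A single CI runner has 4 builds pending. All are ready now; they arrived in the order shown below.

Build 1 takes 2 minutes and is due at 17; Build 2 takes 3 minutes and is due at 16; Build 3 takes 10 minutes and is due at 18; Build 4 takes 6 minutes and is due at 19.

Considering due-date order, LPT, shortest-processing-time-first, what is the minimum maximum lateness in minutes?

EDD (increasing due date): Build 2 Build 1 Build 3 Build 4.
Build 2: 0→3, due 16, lateness -13
Build 1: 3→5, due 17, lateness -12
Build 3: 5→15, due 18, lateness -3
Build 4: 15→21, due 19, lateness 2
Maximum = 2.
LPT (decreasing processing time): Build 3 Build 4 Build 2 Build 1.
Build 3: 0→10, due 18, lateness -8
Build 4: 10→16, due 19, lateness -3
Build 2: 16→19, due 16, lateness 3
Build 1: 19→21, due 17, lateness 4
Maximum = 4.
SPT (increasing processing time): Build 1 Build 2 Build 4 Build 3.
Build 1: 0→2, due 17, lateness -15
Build 2: 2→5, due 16, lateness -11
Build 4: 5→11, due 19, lateness -8
Build 3: 11→21, due 18, lateness 3
Maximum = 3.
EDD 2, LPT 4, SPT 3 → minimum 2.

2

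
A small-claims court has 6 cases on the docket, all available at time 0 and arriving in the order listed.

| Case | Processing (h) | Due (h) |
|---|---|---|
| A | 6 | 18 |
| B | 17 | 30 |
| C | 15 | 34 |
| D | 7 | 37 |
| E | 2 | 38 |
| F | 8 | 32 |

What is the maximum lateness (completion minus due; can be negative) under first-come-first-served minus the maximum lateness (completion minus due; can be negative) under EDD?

FIFO (arrival order): A B C D E F.
A: 0→6, due 18, lateness -12
B: 6→23, due 30, lateness -7
C: 23→38, due 34, lateness 4
D: 38→45, due 37, lateness 8
E: 45→47, due 38, lateness 9
F: 47→55, due 32, lateness 23
Maximum = 23.
EDD (increasing due date): A B F C D E.
A: 0→6, due 18, lateness -12
B: 6→23, due 30, lateness -7
F: 23→31, due 32, lateness -1
C: 31→46, due 34, lateness 12
D: 46→53, due 37, lateness 16
E: 53→55, due 38, lateness 17
Maximum = 17.
Difference = 23 − 17 = 6.

6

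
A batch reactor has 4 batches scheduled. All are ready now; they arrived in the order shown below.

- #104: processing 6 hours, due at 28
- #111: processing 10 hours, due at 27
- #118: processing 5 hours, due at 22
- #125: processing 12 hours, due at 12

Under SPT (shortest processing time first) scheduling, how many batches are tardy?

SPT (increasing processing time): #118 #104 #111 #125.
#118: 0→5, due 22, tardiness 0
#104: 5→11, due 28, tardiness 0
#111: 11→21, due 27, tardiness 0
#125: 21→33, due 12, tardiness 21
Late batches: 1.

1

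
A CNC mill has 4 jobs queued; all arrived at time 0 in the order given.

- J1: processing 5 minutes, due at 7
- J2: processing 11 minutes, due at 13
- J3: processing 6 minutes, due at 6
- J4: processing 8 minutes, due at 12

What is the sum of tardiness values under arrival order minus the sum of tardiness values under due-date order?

FIFO (arrival order): J1 J2 J3 J4.
J1: 0→5, due 7, tardiness 0
J2: 5→16, due 13, tardiness 3
J3: 16→22, due 6, tardiness 16
J4: 22→30, due 12, tardiness 18
Sum = 0+3+16+18 = 37.
EDD (increasing due date): J3 J1 J4 J2.
J3: 0→6, due 6, tardiness 0
J1: 6→11, due 7, tardiness 4
J4: 11→19, due 12, tardiness 7
J2: 19→30, due 13, tardiness 17
Sum = 0+4+7+17 = 28.
Difference = 37 − 28 = 9.

9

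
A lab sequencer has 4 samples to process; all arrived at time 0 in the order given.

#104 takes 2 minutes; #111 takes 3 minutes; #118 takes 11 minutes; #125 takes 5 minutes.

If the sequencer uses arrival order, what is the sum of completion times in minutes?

FIFO (arrival order): #104 #111 #118 #125.
#104: 0→2
#111: 2→5
#118: 5→16
#125: 16→21
Sum = 2+5+16+21 = 44.

44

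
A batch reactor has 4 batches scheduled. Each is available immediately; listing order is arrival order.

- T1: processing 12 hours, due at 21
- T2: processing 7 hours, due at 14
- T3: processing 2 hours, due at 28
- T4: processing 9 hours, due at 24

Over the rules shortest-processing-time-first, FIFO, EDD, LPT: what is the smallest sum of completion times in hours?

SPT (increasing processing time): T3 T2 T4 T1.
T3: 0→2
T2: 2→9
T4: 9→18
T1: 18→30
Sum = 2+9+18+30 = 59.
FIFO (arrival order): T1 T2 T3 T4.
T1: 0→12
T2: 12→19
T3: 19→21
T4: 21→30
Sum = 12+19+21+30 = 82.
EDD (increasing due date): T2 T1 T4 T3.
T2: 0→7
T1: 7→19
T4: 19→28
T3: 28→30
Sum = 7+19+28+30 = 84.
LPT (decreasing processing time): T1 T4 T2 T3.
T1: 0→12
T4: 12→21
T2: 21→28
T3: 28→30
Sum = 12+21+28+30 = 91.
SPT 59, FIFO 82, EDD 84, LPT 91 → minimum 59.

59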